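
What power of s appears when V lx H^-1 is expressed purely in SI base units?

V = kg·m²·s⁻³·A⁻¹.
lx = m⁻²·cd.
H = kg·m²·s⁻²·A⁻².
So H⁻¹ = kg⁻¹·m⁻²·s²·A².
Combining: V·lx·H⁻¹ = (kg·m²·s⁻³·A⁻¹) · (m⁻²·cd) · (kg⁻¹·m⁻²·s²·A²) = m⁻²·s⁻¹·A·cd.
The exponent of s is -1.

-1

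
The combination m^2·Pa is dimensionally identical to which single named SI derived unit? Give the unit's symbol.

N

Pa = N/m² (pressure = force per area),
    = kg·m⁻¹·s⁻².
Combining: m²·Pa = m² · (kg·m⁻¹·s⁻²) = kg·m·s⁻².
kg·m·s⁻² is the base-SI form of the newton.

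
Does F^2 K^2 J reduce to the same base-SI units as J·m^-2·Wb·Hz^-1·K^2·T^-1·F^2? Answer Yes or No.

Left side:
  F = C/V (capacitance = charge per voltage),
      = A·s/(kg·m²·s⁻³·A⁻¹) (substituting C and V),
      = kg⁻¹·m⁻²·s⁴·A².
  So F² = kg⁻²·m⁻⁴·s⁸·A⁴.
  J = N·m (work = force × distance),
      = kg·m²·s⁻².
  Combining: F²·K²·J = (kg⁻²·m⁻⁴·s⁸·A⁴) · K² · (kg·m²·s⁻²) = kg⁻¹·m⁻²·s⁶·A⁴·K².
Right side:
  J = N·m (work = force × distance),
      = kg·m²·s⁻².
  Wb = V·s (flux: a volt is a weber per second),
      = kg·m²·s⁻²·A⁻¹.
  Hz = 1/s = s⁻¹ (frequency is cycles per second).
  So Hz⁻¹ = s.
  T = Wb/m² (flux density = flux per area),
      = kg·s⁻²·A⁻¹.
  So T⁻¹ = kg⁻¹·s²·A.
  F = C/V (capacitance = charge per voltage),
      = A·s/(kg·m²·s⁻³·A⁻¹) (substituting C and V),
      = kg⁻¹·m⁻²·s⁴·A².
  So F² = kg⁻²·m⁻⁴·s⁸·A⁴.
  Combining: J·m⁻²·Wb·Hz⁻¹·K²·T⁻¹·F² = (kg·m²·s⁻²) · m⁻² · (kg·m²·s⁻²·A⁻¹) · s · K² · (kg⁻¹·s²·A) · (kg⁻²·m⁻⁴·s⁸·A⁴) = kg⁻¹·m⁻²·s⁷·A⁴·K².
Left is kg⁻¹·m⁻²·s⁶·A⁴·K²; right is kg⁻¹·m⁻²·s⁷·A⁴·K² — different.

No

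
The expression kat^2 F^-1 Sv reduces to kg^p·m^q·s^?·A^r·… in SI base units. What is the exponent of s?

-8

kat = s⁻¹·mol.
So kat² = s⁻²·mol².
F = kg⁻¹·m⁻²·s⁴·A².
So F⁻¹ = kg·m²·s⁻⁴·A⁻².
Sv = m²·s⁻².
Combining: kat²·F⁻¹·Sv = (s⁻²·mol²) · (kg·m²·s⁻⁴·A⁻²) · (m²·s⁻²) = kg·m⁴·s⁻⁸·A⁻²·mol².
The exponent of s is -8.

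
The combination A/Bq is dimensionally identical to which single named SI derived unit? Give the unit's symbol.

Bq = s⁻¹.
So Bq⁻¹ = s.
Combining: A·Bq⁻¹ = A · s = s·A.
s·A is the base-SI form of the coulomb.

C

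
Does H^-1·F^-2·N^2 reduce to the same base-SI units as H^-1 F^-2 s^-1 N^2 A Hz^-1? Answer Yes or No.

Left side:
  H = kg·m²·s⁻²·A⁻².
  So H⁻¹ = kg⁻¹·m⁻²·s²·A².
  F = kg⁻¹·m⁻²·s⁴·A².
  So F⁻² = kg²·m⁴·s⁻⁸·A⁻⁴.
  N = kg·m·s⁻².
  So N² = kg²·m²·s⁻⁴.
  Combining: H⁻¹·F⁻²·N² = (kg⁻¹·m⁻²·s²·A²) · (kg²·m⁴·s⁻⁸·A⁻⁴) · (kg²·m²·s⁻⁴) = kg³·m⁴·s⁻¹⁰·A⁻².
Right side:
  H = kg·m²·s⁻²·A⁻².
  So H⁻¹ = kg⁻¹·m⁻²·s²·A².
  F = kg⁻¹·m⁻²·s⁴·A².
  So F⁻² = kg²·m⁴·s⁻⁸·A⁻⁴.
  N = kg·m·s⁻².
  So N² = kg²·m²·s⁻⁴.
  Hz = s⁻¹.
  So Hz⁻¹ = s.
  Combining: H⁻¹·F⁻²·s⁻¹·N²·A·Hz⁻¹ = (kg⁻¹·m⁻²·s²·A²) · (kg²·m⁴·s⁻⁸·A⁻⁴) · s⁻¹ · (kg²·m²·s⁻⁴) · A · s = kg³·m⁴·s⁻¹⁰·A⁻¹.
Left is kg³·m⁴·s⁻¹⁰·A⁻²; right is kg³·m⁴·s⁻¹⁰·A⁻¹ — different.

No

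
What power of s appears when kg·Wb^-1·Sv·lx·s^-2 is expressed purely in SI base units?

Wb = kg·m²·s⁻²·A⁻¹.
So Wb⁻¹ = kg⁻¹·m⁻²·s²·A.
Sv = m²·s⁻².
lx = m⁻²·cd.
Combining: kg·Wb⁻¹·Sv·lx·s⁻² = kg · (kg⁻¹·m⁻²·s²·A) · (m²·s⁻²) · (m⁻²·cd) · s⁻² = m⁻²·s⁻²·A·cd.
The exponent of s is -2.

-2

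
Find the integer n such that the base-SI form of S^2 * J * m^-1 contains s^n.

4

S = 1/Ω (conductance is reciprocal resistance),
    = kg⁻¹·m⁻²·s³·A².
So S² = kg⁻²·m⁻⁴·s⁶·A⁴.
J = N·m (work = force × distance),
    = kg·m²·s⁻².
Combining: S²·J·m⁻¹ = (kg⁻²·m⁻⁴·s⁶·A⁴) · (kg·m²·s⁻²) · m⁻¹ = kg⁻¹·m⁻³·s⁴·A⁴.
The exponent of s is 4.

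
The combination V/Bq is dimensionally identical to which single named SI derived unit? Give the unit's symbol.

Wb

Bq = 1/s = s⁻¹ (activity is decays per second).
So Bq⁻¹ = s.
V = W/A (potential = power per current),
    = kg·m²·s⁻³·A⁻¹.
Combining: Bq⁻¹·V = s · (kg·m²·s⁻³·A⁻¹) = kg·m²·s⁻²·A⁻¹.
kg·m²·s⁻²·A⁻¹ is the base-SI form of the weber.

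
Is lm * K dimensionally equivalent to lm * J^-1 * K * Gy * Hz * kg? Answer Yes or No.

Left side:
  lm = cd.
  Combining: lm·K = cd · K = K·cd.
Right side:
  lm = cd·sr = cd (luminous flux; sr is dimensionless).
  J = N·m (work = force × distance),
      = kg·m²·s⁻².
  So J⁻¹ = kg⁻¹·m⁻²·s².
  Gy = J/kg (absorbed dose = energy per mass),
      = m²·s⁻².
  Hz = 1/s = s⁻¹ (frequency is cycles per second).
  Combining: lm·J⁻¹·K·Gy·Hz·kg = cd · (kg⁻¹·m⁻²·s²) · K · (m²·s⁻²) · s⁻¹ · kg = s⁻¹·K·cd.
Left is K·cd; right is s⁻¹·K·cd — different.

No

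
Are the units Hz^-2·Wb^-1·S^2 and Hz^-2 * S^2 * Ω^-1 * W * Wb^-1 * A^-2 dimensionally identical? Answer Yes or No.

Left side:
  Hz = s⁻¹.
  So Hz⁻² = s².
  Wb = kg·m²·s⁻²·A⁻¹.
  So Wb⁻¹ = kg⁻¹·m⁻²·s²·A.
  S = kg⁻¹·m⁻²·s³·A².
  So S² = kg⁻²·m⁻⁴·s⁶·A⁴.
  Combining: Hz⁻²·Wb⁻¹·S² = s² · (kg⁻¹·m⁻²·s²·A) · (kg⁻²·m⁻⁴·s⁶·A⁴) = kg⁻³·m⁻⁶·s¹⁰·A⁵.
Right side:
  Hz = 1/s = s⁻¹ (frequency is cycles per second).
  So Hz⁻² = s².
  S = 1/Ω (conductance is reciprocal resistance),
      = kg⁻¹·m⁻²·s³·A².
  So S² = kg⁻²·m⁻⁴·s⁶·A⁴.
  Ω = V/A (resistance = voltage per current),
      = kg·m²·s⁻³·A⁻².
  So Ω⁻¹ = kg⁻¹·m⁻²·s³·A².
  W = J/s (power = energy per time),
      = kg·m²·s⁻³.
  Wb = V·s (flux: a volt is a weber per second),
      = kg·m²·s⁻²·A⁻¹.
  So Wb⁻¹ = kg⁻¹·m⁻²·s²·A.
  Combining: Hz⁻²·S²·Ω⁻¹·W·Wb⁻¹·A⁻² = s² · (kg⁻²·m⁻⁴·s⁶·A⁴) · (kg⁻¹·m⁻²·s³·A²) · (kg·m²·s⁻³) · (kg⁻¹·m⁻²·s²·A) · A⁻² = kg⁻³·m⁻⁶·s¹⁰·A⁵.
Both reduce to kg⁻³·m⁻⁶·s¹⁰·A⁵.

Yes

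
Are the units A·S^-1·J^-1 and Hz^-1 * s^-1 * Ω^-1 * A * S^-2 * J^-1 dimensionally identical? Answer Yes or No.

Left side:
  S = kg⁻¹·m⁻²·s³·A².
  So S⁻¹ = kg·m²·s⁻³·A⁻².
  J = kg·m²·s⁻².
  So J⁻¹ = kg⁻¹·m⁻²·s².
  Combining: A·S⁻¹·J⁻¹ = A · (kg·m²·s⁻³·A⁻²) · (kg⁻¹·m⁻²·s²) = s⁻¹·A⁻¹.
Right side:
  Hz = 1/s = s⁻¹ (frequency is cycles per second).
  So Hz⁻¹ = s.
  Ω = V/A (resistance = voltage per current),
      = kg·m²·s⁻³·A⁻².
  So Ω⁻¹ = kg⁻¹·m⁻²·s³·A².
  S = 1/Ω (conductance is reciprocal resistance),
      = kg⁻¹·m⁻²·s³·A².
  So S⁻² = kg²·m⁴·s⁻⁶·A⁻⁴.
  J = N·m (work = force × distance),
      = kg·m²·s⁻².
  So J⁻¹ = kg⁻¹·m⁻²·s².
  Combining: Hz⁻¹·s⁻¹·Ω⁻¹·A·S⁻²·J⁻¹ = s · s⁻¹ · (kg⁻¹·m⁻²·s³·A²) · A · (kg²·m⁴·s⁻⁶·A⁻⁴) · (kg⁻¹·m⁻²·s²) = s⁻¹·A⁻¹.
Both reduce to s⁻¹·A⁻¹.

Yes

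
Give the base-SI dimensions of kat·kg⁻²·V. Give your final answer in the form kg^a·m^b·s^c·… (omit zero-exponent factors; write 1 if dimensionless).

kat = mol/s = s⁻¹·mol (catalytic activity).
V = W/A (potential = power per current),
    = kg·m²·s⁻³·A⁻¹.
Combining: kat·kg⁻²·V = (s⁻¹·mol) · kg⁻² · (kg·m²·s⁻³·A⁻¹) = kg⁻¹·m²·s⁻⁴·A⁻¹·mol.

kg⁻¹·m²·s⁻⁴·A⁻¹·mol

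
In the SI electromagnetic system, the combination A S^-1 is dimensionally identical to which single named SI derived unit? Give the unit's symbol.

V

S = 1/Ω (conductance is reciprocal resistance),
    = kg⁻¹·m⁻²·s³·A².
So S⁻¹ = kg·m²·s⁻³·A⁻².
Combining: A·S⁻¹ = A · (kg·m²·s⁻³·A⁻²) = kg·m²·s⁻³·A⁻¹.
kg·m²·s⁻³·A⁻¹ is the base-SI form of the volt.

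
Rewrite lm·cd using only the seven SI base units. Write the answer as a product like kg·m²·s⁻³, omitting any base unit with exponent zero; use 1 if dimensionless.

lm = cd.
Combining: lm·cd = cd · cd = cd².

cd²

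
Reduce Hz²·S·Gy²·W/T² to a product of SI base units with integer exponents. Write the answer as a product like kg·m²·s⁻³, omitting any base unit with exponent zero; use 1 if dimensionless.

kg⁻²·m⁴·s⁻²·A⁴

Hz = 1/s = s⁻¹ (frequency is cycles per second).
So Hz² = s⁻².
T = Wb/m² (flux density = flux per area),
    = kg·s⁻²·A⁻¹.
So T⁻² = kg⁻²·s⁴·A².
S = 1/Ω (conductance is reciprocal resistance),
    = kg⁻¹·m⁻²·s³·A².
Gy = J/kg (absorbed dose = energy per mass),
    = m²·s⁻².
So Gy² = m⁴·s⁻⁴.
W = J/s (power = energy per time),
    = kg·m²·s⁻³.
Combining: Hz²·T⁻²·S·Gy²·W = s⁻² · (kg⁻²·s⁴·A²) · (kg⁻¹·m⁻²·s³·A²) · (m⁴·s⁻⁴) · (kg·m²·s⁻³) = kg⁻²·m⁴·s⁻²·A⁴.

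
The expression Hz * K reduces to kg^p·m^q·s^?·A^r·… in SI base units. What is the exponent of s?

Hz = 1/s = s⁻¹ (frequency is cycles per second).
Combining: Hz·K = s⁻¹ · K = s⁻¹·K.
The exponent of s is -1.

-1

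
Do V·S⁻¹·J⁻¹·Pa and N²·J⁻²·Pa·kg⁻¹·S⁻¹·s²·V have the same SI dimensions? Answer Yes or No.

Yes

Left side:
  V = kg·m²·s⁻³·A⁻¹.
  S = kg⁻¹·m⁻²·s³·A².
  So S⁻¹ = kg·m²·s⁻³·A⁻².
  J = kg·m²·s⁻².
  So J⁻¹ = kg⁻¹·m⁻²·s².
  Pa = kg·m⁻¹·s⁻².
  Combining: V·S⁻¹·J⁻¹·Pa = (kg·m²·s⁻³·A⁻¹) · (kg·m²·s⁻³·A⁻²) · (kg⁻¹·m⁻²·s²) · (kg·m⁻¹·s⁻²) = kg²·m·s⁻⁶·A⁻³.
Right side:
  N = kg·m/s² = kg·m·s⁻² (force = mass × acceleration).
  So N² = kg²·m²·s⁻⁴.
  J = N·m (work = force × distance),
      = kg·m²·s⁻².
  So J⁻² = kg⁻²·m⁻⁴·s⁴.
  Pa = N/m² (pressure = force per area),
      = kg·m⁻¹·s⁻².
  S = 1/Ω (conductance is reciprocal resistance),
      = kg⁻¹·m⁻²·s³·A².
  So S⁻¹ = kg·m²·s⁻³·A⁻².
  V = W/A (potential = power per current),
      = kg·m²·s⁻³·A⁻¹.
  Combining: N²·J⁻²·Pa·kg⁻¹·S⁻¹·s²·V = (kg²·m²·s⁻⁴) · (kg⁻²·m⁻⁴·s⁴) · (kg·m⁻¹·s⁻²) · kg⁻¹ · (kg·m²·s⁻³·A⁻²) · s² · (kg·m²·s⁻³·A⁻¹) = kg²·m·s⁻⁶·A⁻³.
Both reduce to kg²·m·s⁻⁶·A⁻³.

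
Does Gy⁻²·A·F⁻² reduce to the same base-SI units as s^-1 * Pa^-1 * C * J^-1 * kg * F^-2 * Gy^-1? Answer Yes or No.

Left side:
  Gy = J/kg (absorbed dose = energy per mass),
      = m²·s⁻².
  So Gy⁻² = m⁻⁴·s⁴.
  F = C/V (capacitance = charge per voltage),
      = A·s/(kg·m²·s⁻³·A⁻¹) (substituting C and V),
      = kg⁻¹·m⁻²·s⁴·A².
  So F⁻² = kg²·m⁴·s⁻⁸·A⁻⁴.
  Combining: Gy⁻²·A·F⁻² = (m⁻⁴·s⁴) · A · (kg²·m⁴·s⁻⁸·A⁻⁴) = kg²·s⁻⁴·A⁻³.
Right side:
  Pa = kg·m⁻¹·s⁻².
  So Pa⁻¹ = kg⁻¹·m·s².
  C = s·A.
  J = kg·m²·s⁻².
  So J⁻¹ = kg⁻¹·m⁻²·s².
  F = kg⁻¹·m⁻²·s⁴·A².
  So F⁻² = kg²·m⁴·s⁻⁸·A⁻⁴.
  Gy = m²·s⁻².
  So Gy⁻¹ = m⁻²·s².
  Combining: s⁻¹·Pa⁻¹·C·J⁻¹·kg·F⁻²·Gy⁻¹ = s⁻¹ · (kg⁻¹·m·s²) · (s·A) · (kg⁻¹·m⁻²·s²) · kg · (kg²·m⁴·s⁻⁸·A⁻⁴) · (m⁻²·s²) = kg·m·s⁻²·A⁻³.
Left is kg²·s⁻⁴·A⁻³; right is kg·m·s⁻²·A⁻³ — different.

No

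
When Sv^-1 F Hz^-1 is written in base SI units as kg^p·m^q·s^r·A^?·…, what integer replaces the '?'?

2

Sv = m²·s⁻².
So Sv⁻¹ = m⁻²·s².
F = kg⁻¹·m⁻²·s⁴·A².
Hz = s⁻¹.
So Hz⁻¹ = s.
Combining: Sv⁻¹·F·Hz⁻¹ = (m⁻²·s²) · (kg⁻¹·m⁻²·s⁴·A²) · s = kg⁻¹·m⁻⁴·s⁷·A².
The exponent of A is 2.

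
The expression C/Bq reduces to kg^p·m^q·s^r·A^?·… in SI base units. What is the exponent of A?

Bq = s⁻¹.
So Bq⁻¹ = s.
C = s·A.
Combining: Bq⁻¹·C = s · (s·A) = s²·A.
The exponent of A is 1.

1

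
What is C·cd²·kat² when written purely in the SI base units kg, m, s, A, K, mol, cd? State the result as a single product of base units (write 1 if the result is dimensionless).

s⁻¹·A·mol²·cd²

C = A·s = s·A (charge = current × time).
kat = mol/s = s⁻¹·mol (catalytic activity).
So kat² = s⁻²·mol².
Combining: C·cd²·kat² = (s·A) · cd² · (s⁻²·mol²) = s⁻¹·A·mol²·cd².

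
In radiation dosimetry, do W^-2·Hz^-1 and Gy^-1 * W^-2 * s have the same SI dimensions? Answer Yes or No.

No

Left side:
  W = kg·m²·s⁻³.
  So W⁻² = kg⁻²·m⁻⁴·s⁶.
  Hz = s⁻¹.
  So Hz⁻¹ = s.
  Combining: W⁻²·Hz⁻¹ = (kg⁻²·m⁻⁴·s⁶) · s = kg⁻²·m⁻⁴·s⁷.
Right side:
  Gy = m²·s⁻².
  So Gy⁻¹ = m⁻²·s².
  W = kg·m²·s⁻³.
  So W⁻² = kg⁻²·m⁻⁴·s⁶.
  Combining: Gy⁻¹·W⁻²·s = (m⁻²·s²) · (kg⁻²·m⁻⁴·s⁶) · s = kg⁻²·m⁻⁶·s⁹.
Left is kg⁻²·m⁻⁴·s⁷; right is kg⁻²·m⁻⁶·s⁹ — different.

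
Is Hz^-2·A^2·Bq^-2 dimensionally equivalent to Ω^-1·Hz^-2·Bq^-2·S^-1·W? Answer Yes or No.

No

Left side:
  Hz = s⁻¹.
  So Hz⁻² = s².
  Bq = s⁻¹.
  So Bq⁻² = s².
  Combining: Hz⁻²·A²·Bq⁻² = s² · A² · s² = s⁴·A².
Right side:
  Ω = kg·m²·s⁻³·A⁻².
  So Ω⁻¹ = kg⁻¹·m⁻²·s³·A².
  Hz = s⁻¹.
  So Hz⁻² = s².
  Bq = s⁻¹.
  So Bq⁻² = s².
  S = kg⁻¹·m⁻²·s³·A².
  So S⁻¹ = kg·m²·s⁻³·A⁻².
  W = kg·m²·s⁻³.
  Combining: Ω⁻¹·Hz⁻²·Bq⁻²·S⁻¹·W = (kg⁻¹·m⁻²·s³·A²) · s² · s² · (kg·m²·s⁻³·A⁻²) · (kg·m²·s⁻³) = kg·m²·s.
Left is s⁴·A²; right is kg·m²·s — different.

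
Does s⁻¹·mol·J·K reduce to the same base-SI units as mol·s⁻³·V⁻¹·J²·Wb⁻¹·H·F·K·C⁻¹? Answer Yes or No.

Left side:
  J = kg·m²·s⁻².
  Combining: s⁻¹·mol·J·K = s⁻¹ · mol · (kg·m²·s⁻²) · K = kg·m²·s⁻³·K·mol.
Right side:
  V = kg·m²·s⁻³·A⁻¹.
  So V⁻¹ = kg⁻¹·m⁻²·s³·A.
  J = kg·m²·s⁻².
  So J² = kg²·m⁴·s⁻⁴.
  Wb = kg·m²·s⁻²·A⁻¹.
  So Wb⁻¹ = kg⁻¹·m⁻²·s²·A.
  H = kg·m²·s⁻²·A⁻².
  F = kg⁻¹·m⁻²·s⁴·A².
  C = s·A.
  So C⁻¹ = s⁻¹·A⁻¹.
  Combining: mol·s⁻³·V⁻¹·J²·Wb⁻¹·H·F·K·C⁻¹ = mol · s⁻³ · (kg⁻¹·m⁻²·s³·A) · (kg²·m⁴·s⁻⁴) · (kg⁻¹·m⁻²·s²·A) · (kg·m²·s⁻²·A⁻²) · (kg⁻¹·m⁻²·s⁴·A²) · K · (s⁻¹·A⁻¹) = s⁻¹·A·K·mol.
Left is kg·m²·s⁻³·K·mol; right is s⁻¹·A·K·mol — different.

No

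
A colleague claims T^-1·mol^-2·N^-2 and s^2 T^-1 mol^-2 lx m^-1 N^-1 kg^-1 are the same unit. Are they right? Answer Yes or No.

Left side:
  T = Wb/m² (flux density = flux per area),
      = kg·s⁻²·A⁻¹.
  So T⁻¹ = kg⁻¹·s²·A.
  N = kg·m/s² = kg·m·s⁻² (force = mass × acceleration).
  So N⁻² = kg⁻²·m⁻²·s⁴.
  Combining: T⁻¹·mol⁻²·N⁻² = (kg⁻¹·s²·A) · mol⁻² · (kg⁻²·m⁻²·s⁴) = kg⁻³·m⁻²·s⁶·A·mol⁻².
Right side:
  T = kg·s⁻²·A⁻¹.
  So T⁻¹ = kg⁻¹·s²·A.
  lx = m⁻²·cd.
  N = kg·m·s⁻².
  So N⁻¹ = kg⁻¹·m⁻¹·s².
  Combining: s²·T⁻¹·mol⁻²·lx·m⁻¹·N⁻¹·kg⁻¹ = s² · (kg⁻¹·s²·A) · mol⁻² · (m⁻²·cd) · m⁻¹ · (kg⁻¹·m⁻¹·s²) · kg⁻¹ = kg⁻³·m⁻⁴·s⁶·A·mol⁻²·cd.
Left is kg⁻³·m⁻²·s⁶·A·mol⁻²; right is kg⁻³·m⁻⁴·s⁶·A·mol⁻²·cd — different.

No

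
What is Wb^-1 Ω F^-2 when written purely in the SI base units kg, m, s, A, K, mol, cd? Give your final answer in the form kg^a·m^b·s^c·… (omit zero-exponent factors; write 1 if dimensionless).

Wb = V·s (flux: a volt is a weber per second),
    = kg·m²·s⁻²·A⁻¹.
So Wb⁻¹ = kg⁻¹·m⁻²·s²·A.
Ω = V/A (resistance = voltage per current),
    = kg·m²·s⁻³·A⁻².
F = C/V (capacitance = charge per voltage),
    = A·s/(kg·m²·s⁻³·A⁻¹) (substituting C and V),
    = kg⁻¹·m⁻²·s⁴·A².
So F⁻² = kg²·m⁴·s⁻⁸·A⁻⁴.
Combining: Wb⁻¹·Ω·F⁻² = (kg⁻¹·m⁻²·s²·A) · (kg·m²·s⁻³·A⁻²) · (kg²·m⁴·s⁻⁸·A⁻⁴) = kg²·m⁴·s⁻⁹·A⁻⁵.

kg²·m⁴·s⁻⁹·A⁻⁵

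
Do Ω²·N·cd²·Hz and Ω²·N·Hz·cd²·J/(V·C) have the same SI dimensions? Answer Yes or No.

Left side:
  Ω = kg·m²·s⁻³·A⁻².
  So Ω² = kg²·m⁴·s⁻⁶·A⁻⁴.
  N = kg·m·s⁻².
  Hz = s⁻¹.
  Combining: Ω²·N·cd²·Hz = (kg²·m⁴·s⁻⁶·A⁻⁴) · (kg·m·s⁻²) · cd² · s⁻¹ = kg³·m⁵·s⁻⁹·A⁻⁴·cd².
Right side:
  Ω = kg·m²·s⁻³·A⁻².
  So Ω² = kg²·m⁴·s⁻⁶·A⁻⁴.
  N = kg·m·s⁻².
  V = kg·m²·s⁻³·A⁻¹.
  So V⁻¹ = kg⁻¹·m⁻²·s³·A.
  Hz = s⁻¹.
  C = s·A.
  So C⁻¹ = s⁻¹·A⁻¹.
  J = kg·m²·s⁻².
  Combining: Ω²·N·V⁻¹·Hz·C⁻¹·cd²·J = (kg²·m⁴·s⁻⁶·A⁻⁴) · (kg·m·s⁻²) · (kg⁻¹·m⁻²·s³·A) · s⁻¹ · (s⁻¹·A⁻¹) · cd² · (kg·m²·s⁻²) = kg³·m⁵·s⁻⁹·A⁻⁴·cd².
Both reduce to kg³·m⁵·s⁻⁹·A⁻⁴·cd².

Yes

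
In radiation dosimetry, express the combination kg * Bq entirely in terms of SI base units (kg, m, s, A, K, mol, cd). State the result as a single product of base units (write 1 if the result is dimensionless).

kg·s⁻¹

Bq = s⁻¹.
Combining: kg·Bq = kg · s⁻¹ = kg·s⁻¹.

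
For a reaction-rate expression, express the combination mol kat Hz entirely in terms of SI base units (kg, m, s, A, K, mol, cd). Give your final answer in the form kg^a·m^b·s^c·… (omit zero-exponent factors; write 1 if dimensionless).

s⁻²·mol²

kat = mol/s = s⁻¹·mol (catalytic activity).
Hz = 1/s = s⁻¹ (frequency is cycles per second).
Combining: mol·kat·Hz = mol · (s⁻¹·mol) · s⁻¹ = s⁻²·mol².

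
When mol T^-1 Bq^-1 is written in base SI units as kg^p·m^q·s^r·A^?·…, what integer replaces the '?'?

1

T = Wb/m² (flux density = flux per area),
    = kg·s⁻²·A⁻¹.
So T⁻¹ = kg⁻¹·s²·A.
Bq = 1/s = s⁻¹ (activity is decays per second).
So Bq⁻¹ = s.
Combining: mol·T⁻¹·Bq⁻¹ = mol · (kg⁻¹·s²·A) · s = kg⁻¹·s³·A·mol.
The exponent of A is 1.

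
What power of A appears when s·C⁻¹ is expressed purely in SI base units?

C = A·s = s·A (charge = current × time).
So C⁻¹ = s⁻¹·A⁻¹.
Combining: s·C⁻¹ = s · (s⁻¹·A⁻¹) = A⁻¹.
The exponent of A is -1.

-1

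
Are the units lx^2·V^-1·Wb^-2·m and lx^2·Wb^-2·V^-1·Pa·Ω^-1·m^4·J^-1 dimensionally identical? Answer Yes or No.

Left side:
  lx = lm/m² (illuminance = luminous flux per area),
      = m⁻²·cd.
  So lx² = m⁻⁴·cd².
  V = W/A (potential = power per current),
      = kg·m²·s⁻³·A⁻¹.
  So V⁻¹ = kg⁻¹·m⁻²·s³·A.
  Wb = V·s (flux: a volt is a weber per second),
      = kg·m²·s⁻²·A⁻¹.
  So Wb⁻² = kg⁻²·m⁻⁴·s⁴·A².
  Combining: lx²·V⁻¹·Wb⁻²·m = (m⁻⁴·cd²) · (kg⁻¹·m⁻²·s³·A) · (kg⁻²·m⁻⁴·s⁴·A²) · m = kg⁻³·m⁻⁹·s⁷·A³·cd².
Right side:
  lx = lm/m² (illuminance = luminous flux per area),
      = m⁻²·cd.
  So lx² = m⁻⁴·cd².
  Wb = V·s (flux: a volt is a weber per second),
      = kg·m²·s⁻²·A⁻¹.
  So Wb⁻² = kg⁻²·m⁻⁴·s⁴·A².
  V = W/A (potential = power per current),
      = kg·m²·s⁻³·A⁻¹.
  So V⁻¹ = kg⁻¹·m⁻²·s³·A.
  Pa = N/m² (pressure = force per area),
      = kg·m⁻¹·s⁻².
  Ω = V/A (resistance = voltage per current),
      = kg·m²·s⁻³·A⁻².
  So Ω⁻¹ = kg⁻¹·m⁻²·s³·A².
  J = N·m (work = force × distance),
      = kg·m²·s⁻².
  So J⁻¹ = kg⁻¹·m⁻²·s².
  Combining: lx²·Wb⁻²·V⁻¹·Pa·Ω⁻¹·m⁴·J⁻¹ = (m⁻⁴·cd²) · (kg⁻²·m⁻⁴·s⁴·A²) · (kg⁻¹·m⁻²·s³·A) · (kg·m⁻¹·s⁻²) · (kg⁻¹·m⁻²·s³·A²) · m⁴ · (kg⁻¹·m⁻²·s²) = kg⁻⁴·m⁻¹¹·s¹⁰·A⁵·cd².
Left is kg⁻³·m⁻⁹·s⁷·A³·cd²; right is kg⁻⁴·m⁻¹¹·s¹⁰·A⁵·cd² — different.

No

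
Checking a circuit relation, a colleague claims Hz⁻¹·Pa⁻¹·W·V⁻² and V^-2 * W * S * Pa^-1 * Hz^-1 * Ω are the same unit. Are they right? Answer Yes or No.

Left side:
  Hz = s⁻¹.
  So Hz⁻¹ = s.
  Pa = kg·m⁻¹·s⁻².
  So Pa⁻¹ = kg⁻¹·m·s².
  W = kg·m²·s⁻³.
  V = kg·m²·s⁻³·A⁻¹.
  So V⁻² = kg⁻²·m⁻⁴·s⁶·A².
  Combining: Hz⁻¹·Pa⁻¹·W·V⁻² = s · (kg⁻¹·m·s²) · (kg·m²·s⁻³) · (kg⁻²·m⁻⁴·s⁶·A²) = kg⁻²·m⁻¹·s⁶·A².
Right side:
  V = kg·m²·s⁻³·A⁻¹.
  So V⁻² = kg⁻²·m⁻⁴·s⁶·A².
  W = kg·m²·s⁻³.
  S = kg⁻¹·m⁻²·s³·A².
  Pa = kg·m⁻¹·s⁻².
  So Pa⁻¹ = kg⁻¹·m·s².
  Hz = s⁻¹.
  So Hz⁻¹ = s.
  Ω = kg·m²·s⁻³·A⁻².
  Combining: V⁻²·W·S·Pa⁻¹·Hz⁻¹·Ω = (kg⁻²·m⁻⁴·s⁶·A²) · (kg·m²·s⁻³) · (kg⁻¹·m⁻²·s³·A²) · (kg⁻¹·m·s²) · s · (kg·m²·s⁻³·A⁻²) = kg⁻²·m⁻¹·s⁶·A².
Both reduce to kg⁻²·m⁻¹·s⁶·A².

Yes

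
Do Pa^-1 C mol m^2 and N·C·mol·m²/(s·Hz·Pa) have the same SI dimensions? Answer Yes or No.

No

Left side:
  Pa = kg·m⁻¹·s⁻².
  So Pa⁻¹ = kg⁻¹·m·s².
  C = s·A.
  Combining: Pa⁻¹·C·mol·m² = (kg⁻¹·m·s²) · (s·A) · mol · m² = kg⁻¹·m³·s³·A·mol.
Right side:
  N = kg·m/s² = kg·m·s⁻² (force = mass × acceleration).
  C = A·s = s·A (charge = current × time).
  Hz = 1/s = s⁻¹ (frequency is cycles per second).
  So Hz⁻¹ = s.
  Pa = N/m² (pressure = force per area),
      = kg·m⁻¹·s⁻².
  So Pa⁻¹ = kg⁻¹·m·s².
  Combining: N·C·s⁻¹·mol·m²·Hz⁻¹·Pa⁻¹ = (kg·m·s⁻²) · (s·A) · s⁻¹ · mol · m² · s · (kg⁻¹·m·s²) = m⁴·s·A·mol.
Left is kg⁻¹·m³·s³·A·mol; right is m⁴·s·A·mol — different.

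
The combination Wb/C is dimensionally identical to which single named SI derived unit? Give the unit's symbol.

Wb = kg·m²·s⁻²·A⁻¹.
C = s·A.
So C⁻¹ = s⁻¹·A⁻¹.
Combining: Wb·C⁻¹ = (kg·m²·s⁻²·A⁻¹) · (s⁻¹·A⁻¹) = kg·m²·s⁻³·A⁻².
kg·m²·s⁻³·A⁻² is the base-SI form of the ohm.

Ω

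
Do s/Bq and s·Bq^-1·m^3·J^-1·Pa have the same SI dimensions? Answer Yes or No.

Yes

Left side:
  Bq = 1/s = s⁻¹ (activity is decays per second).
  So Bq⁻¹ = s.
  Combining: Bq⁻¹·s = s · s = s².
Right side:
  Bq = 1/s = s⁻¹ (activity is decays per second).
  So Bq⁻¹ = s.
  J = N·m (work = force × distance),
      = kg·m²·s⁻².
  So J⁻¹ = kg⁻¹·m⁻²·s².
  Pa = N/m² (pressure = force per area),
      = kg·m⁻¹·s⁻².
  Combining: s·Bq⁻¹·m³·J⁻¹·Pa = s · s · m³ · (kg⁻¹·m⁻²·s²) · (kg·m⁻¹·s⁻²) = s².
Both reduce to s².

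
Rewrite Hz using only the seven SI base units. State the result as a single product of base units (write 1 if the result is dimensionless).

s⁻¹

Hz = s⁻¹.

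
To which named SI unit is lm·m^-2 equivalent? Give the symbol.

lx

lm = cd·sr = cd (luminous flux; sr is dimensionless).
Combining: lm·m⁻² = cd · m⁻² = m⁻²·cd.
m⁻²·cd is the base-SI form of the lux.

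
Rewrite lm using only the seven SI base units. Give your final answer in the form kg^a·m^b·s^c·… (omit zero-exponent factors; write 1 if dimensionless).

lm = cd.

cd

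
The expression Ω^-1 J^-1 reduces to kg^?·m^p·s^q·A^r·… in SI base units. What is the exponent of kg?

-2

Ω = V/A (resistance = voltage per current),
    = kg·m²·s⁻³·A⁻².
So Ω⁻¹ = kg⁻¹·m⁻²·s³·A².
J = N·m (work = force × distance),
    = kg·m²·s⁻².
So J⁻¹ = kg⁻¹·m⁻²·s².
Combining: Ω⁻¹·J⁻¹ = (kg⁻¹·m⁻²·s³·A²) · (kg⁻¹·m⁻²·s²) = kg⁻²·m⁻⁴·s⁵·A².
The exponent of kg is -2.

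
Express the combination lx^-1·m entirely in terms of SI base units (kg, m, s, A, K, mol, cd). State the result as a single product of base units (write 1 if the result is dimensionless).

lx = m⁻²·cd.
So lx⁻¹ = m²·cd⁻¹.
Combining: lx⁻¹·m = (m²·cd⁻¹) · m = m³·cd⁻¹.

m³·cd⁻¹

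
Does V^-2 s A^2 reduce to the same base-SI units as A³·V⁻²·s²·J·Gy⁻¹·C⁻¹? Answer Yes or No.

Left side:
  V = W/A (potential = power per current),
      = kg·m²·s⁻³·A⁻¹.
  So V⁻² = kg⁻²·m⁻⁴·s⁶·A².
  Combining: V⁻²·s·A² = (kg⁻²·m⁻⁴·s⁶·A²) · s · A² = kg⁻²·m⁻⁴·s⁷·A⁴.
Right side:
  V = W/A (potential = power per current),
      = kg·m²·s⁻³·A⁻¹.
  So V⁻² = kg⁻²·m⁻⁴·s⁶·A².
  J = N·m (work = force × distance),
      = kg·m²·s⁻².
  Gy = J/kg (absorbed dose = energy per mass),
      = m²·s⁻².
  So Gy⁻¹ = m⁻²·s².
  C = A·s = s·A (charge = current × time).
  So C⁻¹ = s⁻¹·A⁻¹.
  Combining: A³·V⁻²·s²·J·Gy⁻¹·C⁻¹ = A³ · (kg⁻²·m⁻⁴·s⁶·A²) · s² · (kg·m²·s⁻²) · (m⁻²·s²) · (s⁻¹·A⁻¹) = kg⁻¹·m⁻⁴·s⁷·A⁴.
Left is kg⁻²·m⁻⁴·s⁷·A⁴; right is kg⁻¹·m⁻⁴·s⁷·A⁴ — different.

No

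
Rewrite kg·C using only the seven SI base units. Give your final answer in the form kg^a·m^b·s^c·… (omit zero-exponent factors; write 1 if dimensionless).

C = A·s = s·A (charge = current × time).
Combining: kg·C = kg · (s·A) = kg·s·A.

kg·s·A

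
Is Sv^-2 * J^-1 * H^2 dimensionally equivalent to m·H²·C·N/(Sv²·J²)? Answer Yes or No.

Left side:
  Sv = J/kg (equivalent dose = energy per mass),
      = m²·s⁻².
  So Sv⁻² = m⁻⁴·s⁴.
  J = N·m (work = force × distance),
      = kg·m²·s⁻².
  So J⁻¹ = kg⁻¹·m⁻²·s².
  H = Wb/A (inductance = flux per current),
      = kg·m²·s⁻²·A⁻².
  So H² = kg²·m⁴·s⁻⁴·A⁻⁴.
  Combining: Sv⁻²·J⁻¹·H² = (m⁻⁴·s⁴) · (kg⁻¹·m⁻²·s²) · (kg²·m⁴·s⁻⁴·A⁻⁴) = kg·m⁻²·s²·A⁻⁴.
Right side:
  H = Wb/A (inductance = flux per current),
      = kg·m²·s⁻²·A⁻².
  So H² = kg²·m⁴·s⁻⁴·A⁻⁴.
  C = A·s = s·A (charge = current × time).
  Sv = J/kg (equivalent dose = energy per mass),
      = m²·s⁻².
  So Sv⁻² = m⁻⁴·s⁴.
  J = N·m (work = force × distance),
      = kg·m²·s⁻².
  So J⁻² = kg⁻²·m⁻⁴·s⁴.
  N = kg·m/s² = kg·m·s⁻² (force = mass × acceleration).
  Combining: m·H²·C·Sv⁻²·J⁻²·N = m · (kg²·m⁴·s⁻⁴·A⁻⁴) · (s·A) · (m⁻⁴·s⁴) · (kg⁻²·m⁻⁴·s⁴) · (kg·m·s⁻²) = kg·m⁻²·s³·A⁻³.
Left is kg·m⁻²·s²·A⁻⁴; right is kg·m⁻²·s³·A⁻³ — different.

No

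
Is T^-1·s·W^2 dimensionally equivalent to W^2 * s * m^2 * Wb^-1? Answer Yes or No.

Yes

Left side:
  T = Wb/m² (flux density = flux per area),
      = kg·s⁻²·A⁻¹.
  So T⁻¹ = kg⁻¹·s²·A.
  W = J/s (power = energy per time),
      = kg·m²·s⁻³.
  So W² = kg²·m⁴·s⁻⁶.
  Combining: T⁻¹·s·W² = (kg⁻¹·s²·A) · s · (kg²·m⁴·s⁻⁶) = kg·m⁴·s⁻³·A.
Right side:
  W = J/s (power = energy per time),
      = kg·m²·s⁻³.
  So W² = kg²·m⁴·s⁻⁶.
  Wb = V·s (flux: a volt is a weber per second),
      = kg·m²·s⁻²·A⁻¹.
  So Wb⁻¹ = kg⁻¹·m⁻²·s²·A.
  Combining: W²·s·m²·Wb⁻¹ = (kg²·m⁴·s⁻⁶) · s · m² · (kg⁻¹·m⁻²·s²·A) = kg·m⁴·s⁻³·A.
Both reduce to kg·m⁴·s⁻³·A.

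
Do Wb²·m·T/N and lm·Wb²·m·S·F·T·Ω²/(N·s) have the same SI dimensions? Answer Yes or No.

No

Left side:
  Wb = kg·m²·s⁻²·A⁻¹.
  So Wb² = kg²·m⁴·s⁻⁴·A⁻².
  N = kg·m·s⁻².
  So N⁻¹ = kg⁻¹·m⁻¹·s².
  T = kg·s⁻²·A⁻¹.
  Combining: Wb²·N⁻¹·m·T = (kg²·m⁴·s⁻⁴·A⁻²) · (kg⁻¹·m⁻¹·s²) · m · (kg·s⁻²·A⁻¹) = kg²·m⁴·s⁻⁴·A⁻³.
Right side:
  lm = cd.
  Wb = kg·m²·s⁻²·A⁻¹.
  So Wb² = kg²·m⁴·s⁻⁴·A⁻².
  S = kg⁻¹·m⁻²·s³·A².
  F = kg⁻¹·m⁻²·s⁴·A².
  T = kg·s⁻²·A⁻¹.
  N = kg·m·s⁻².
  So N⁻¹ = kg⁻¹·m⁻¹·s².
  Ω = kg·m²·s⁻³·A⁻².
  So Ω² = kg²·m⁴·s⁻⁶·A⁻⁴.
  Combining: lm·Wb²·m·S·F·T·N⁻¹·Ω²·s⁻¹ = cd · (kg²·m⁴·s⁻⁴·A⁻²) · m · (kg⁻¹·m⁻²·s³·A²) · (kg⁻¹·m⁻²·s⁴·A²) · (kg·s⁻²·A⁻¹) · (kg⁻¹·m⁻¹·s²) · (kg²·m⁴·s⁻⁶·A⁻⁴) · s⁻¹ = kg²·m⁴·s⁻⁴·A⁻³·cd.
Left is kg²·m⁴·s⁻⁴·A⁻³; right is kg²·m⁴·s⁻⁴·A⁻³·cd — different.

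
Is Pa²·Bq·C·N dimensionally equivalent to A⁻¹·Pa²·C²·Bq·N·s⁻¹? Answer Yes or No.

Yes

Left side:
  Pa = kg·m⁻¹·s⁻².
  So Pa² = kg²·m⁻²·s⁻⁴.
  Bq = s⁻¹.
  C = s·A.
  N = kg·m·s⁻².
  Combining: Pa²·Bq·C·N = (kg²·m⁻²·s⁻⁴) · s⁻¹ · (s·A) · (kg·m·s⁻²) = kg³·m⁻¹·s⁻⁶·A.
Right side:
  Pa = N/m² (pressure = force per area),
      = kg·m⁻¹·s⁻².
  So Pa² = kg²·m⁻²·s⁻⁴.
  C = A·s = s·A (charge = current × time).
  So C² = s²·A².
  Bq = 1/s = s⁻¹ (activity is decays per second).
  N = kg·m/s² = kg·m·s⁻² (force = mass × acceleration).
  Combining: A⁻¹·Pa²·C²·Bq·N·s⁻¹ = A⁻¹ · (kg²·m⁻²·s⁻⁴) · (s²·A²) · s⁻¹ · (kg·m·s⁻²) · s⁻¹ = kg³·m⁻¹·s⁻⁶·A.
Both reduce to kg³·m⁻¹·s⁻⁶·A.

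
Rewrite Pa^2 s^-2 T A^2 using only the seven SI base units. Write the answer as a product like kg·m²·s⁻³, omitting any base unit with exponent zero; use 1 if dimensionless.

Pa = kg·m⁻¹·s⁻².
So Pa² = kg²·m⁻²·s⁻⁴.
T = kg·s⁻²·A⁻¹.
Combining: Pa²·s⁻²·T·A² = (kg²·m⁻²·s⁻⁴) · s⁻² · (kg·s⁻²·A⁻¹) · A² = kg³·m⁻²·s⁻⁸·A.

kg³·m⁻²·s⁻⁸·A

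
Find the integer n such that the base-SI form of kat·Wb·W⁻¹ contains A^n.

kat = mol/s = s⁻¹·mol (catalytic activity).
Wb = V·s (flux: a volt is a weber per second),
    = kg·m²·s⁻²·A⁻¹.
W = J/s (power = energy per time),
    = kg·m²·s⁻³.
So W⁻¹ = kg⁻¹·m⁻²·s³.
Combining: kat·Wb·W⁻¹ = (s⁻¹·mol) · (kg·m²·s⁻²·A⁻¹) · (kg⁻¹·m⁻²·s³) = A⁻¹·mol.
The exponent of A is -1.

-1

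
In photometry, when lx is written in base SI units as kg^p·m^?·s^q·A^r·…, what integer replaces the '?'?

lx = m⁻²·cd.
The exponent of m is -2.

-2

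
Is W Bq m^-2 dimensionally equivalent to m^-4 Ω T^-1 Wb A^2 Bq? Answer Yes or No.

Left side:
  W = kg·m²·s⁻³.
  Bq = s⁻¹.
  Combining: W·Bq·m⁻² = (kg·m²·s⁻³) · s⁻¹ · m⁻² = kg·s⁻⁴.
Right side:
  Ω = V/A (resistance = voltage per current),
      = kg·m²·s⁻³·A⁻².
  T = Wb/m² (flux density = flux per area),
      = kg·s⁻²·A⁻¹.
  So T⁻¹ = kg⁻¹·s²·A.
  Wb = V·s (flux: a volt is a weber per second),
      = kg·m²·s⁻²·A⁻¹.
  Bq = 1/s = s⁻¹ (activity is decays per second).
  Combining: m⁻⁴·Ω·T⁻¹·Wb·A²·Bq = m⁻⁴ · (kg·m²·s⁻³·A⁻²) · (kg⁻¹·s²·A) · (kg·m²·s⁻²·A⁻¹) · A² · s⁻¹ = kg·s⁻⁴.
Both reduce to kg·s⁻⁴.

Yes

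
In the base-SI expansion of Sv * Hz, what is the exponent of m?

Sv = J/kg (equivalent dose = energy per mass),
    = m²·s⁻².
Hz = 1/s = s⁻¹ (frequency is cycles per second).
Combining: Sv·Hz = (m²·s⁻²) · s⁻¹ = m²·s⁻³.
The exponent of m is 2.

2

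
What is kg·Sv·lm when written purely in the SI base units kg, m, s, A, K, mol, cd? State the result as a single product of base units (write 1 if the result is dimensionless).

kg·m²·s⁻²·cd

Sv = m²·s⁻².
lm = cd.
Combining: kg·Sv·lm = kg · (m²·s⁻²) · cd = kg·m²·s⁻²·cd.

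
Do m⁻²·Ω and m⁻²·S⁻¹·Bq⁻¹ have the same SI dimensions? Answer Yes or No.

Left side:
  Ω = V/A (resistance = voltage per current),
      = kg·m²·s⁻³·A⁻².
  Combining: m⁻²·Ω = m⁻² · (kg·m²·s⁻³·A⁻²) = kg·s⁻³·A⁻².
Right side:
  S = kg⁻¹·m⁻²·s³·A².
  So S⁻¹ = kg·m²·s⁻³·A⁻².
  Bq = s⁻¹.
  So Bq⁻¹ = s.
  Combining: m⁻²·S⁻¹·Bq⁻¹ = m⁻² · (kg·m²·s⁻³·A⁻²) · s = kg·s⁻²·A⁻².
Left is kg·s⁻³·A⁻²; right is kg·s⁻²·A⁻² — different.

No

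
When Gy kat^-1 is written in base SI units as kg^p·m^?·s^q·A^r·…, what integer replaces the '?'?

2

Gy = J/kg (absorbed dose = energy per mass),
    = m²·s⁻².
kat = mol/s = s⁻¹·mol (catalytic activity).
So kat⁻¹ = s·mol⁻¹.
Combining: Gy·kat⁻¹ = (m²·s⁻²) · (s·mol⁻¹) = m²·s⁻¹·mol⁻¹.
The exponent of m is 2.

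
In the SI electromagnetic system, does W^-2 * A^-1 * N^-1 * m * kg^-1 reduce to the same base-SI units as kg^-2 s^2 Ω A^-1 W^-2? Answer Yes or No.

Left side:
  W = J/s (power = energy per time),
      = kg·m²·s⁻³.
  So W⁻² = kg⁻²·m⁻⁴·s⁶.
  N = kg·m/s² = kg·m·s⁻² (force = mass × acceleration).
  So N⁻¹ = kg⁻¹·m⁻¹·s².
  Combining: W⁻²·A⁻¹·N⁻¹·m·kg⁻¹ = (kg⁻²·m⁻⁴·s⁶) · A⁻¹ · (kg⁻¹·m⁻¹·s²) · m · kg⁻¹ = kg⁻⁴·m⁻⁴·s⁸·A⁻¹.
Right side:
  Ω = kg·m²·s⁻³·A⁻².
  W = kg·m²·s⁻³.
  So W⁻² = kg⁻²·m⁻⁴·s⁶.
  Combining: kg⁻²·s²·Ω·A⁻¹·W⁻² = kg⁻² · s² · (kg·m²·s⁻³·A⁻²) · A⁻¹ · (kg⁻²·m⁻⁴·s⁶) = kg⁻³·m⁻²·s⁵·A⁻³.
Left is kg⁻⁴·m⁻⁴·s⁸·A⁻¹; right is kg⁻³·m⁻²·s⁵·A⁻³ — different.

No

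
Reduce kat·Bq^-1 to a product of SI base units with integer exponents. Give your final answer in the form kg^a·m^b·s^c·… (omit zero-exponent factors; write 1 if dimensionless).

mol

kat = mol/s = s⁻¹·mol (catalytic activity).
Bq = 1/s = s⁻¹ (activity is decays per second).
So Bq⁻¹ = s.
Combining: kat·Bq⁻¹ = (s⁻¹·mol) · s = mol.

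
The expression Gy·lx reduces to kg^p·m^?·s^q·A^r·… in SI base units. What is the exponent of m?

0

Gy = m²·s⁻².
lx = m⁻²·cd.
Combining: Gy·lx = (m²·s⁻²) · (m⁻²·cd) = s⁻²·cd.
The exponent of m is 0.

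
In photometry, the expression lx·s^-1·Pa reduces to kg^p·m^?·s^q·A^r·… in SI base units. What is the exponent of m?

lx = m⁻²·cd.
Pa = kg·m⁻¹·s⁻².
Combining: lx·s⁻¹·Pa = (m⁻²·cd) · s⁻¹ · (kg·m⁻¹·s⁻²) = kg·m⁻³·s⁻³·cd.
The exponent of m is -3.

-3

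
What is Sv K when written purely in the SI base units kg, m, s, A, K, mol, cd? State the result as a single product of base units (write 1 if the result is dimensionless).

m²·s⁻²·K

Sv = J/kg (equivalent dose = energy per mass),
    = m²·s⁻².
Combining: Sv·K = (m²·s⁻²) · K = m²·s⁻²·K.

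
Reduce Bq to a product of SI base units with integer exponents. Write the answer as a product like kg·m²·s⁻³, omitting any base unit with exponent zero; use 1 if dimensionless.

Bq = 1/s = s⁻¹ (activity is decays per second).

s⁻¹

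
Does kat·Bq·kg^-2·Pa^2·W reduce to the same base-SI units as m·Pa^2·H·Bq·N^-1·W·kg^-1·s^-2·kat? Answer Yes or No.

Left side:
  kat = s⁻¹·mol.
  Bq = s⁻¹.
  Pa = kg·m⁻¹·s⁻².
  So Pa² = kg²·m⁻²·s⁻⁴.
  W = kg·m²·s⁻³.
  Combining: kat·Bq·kg⁻²·Pa²·W = (s⁻¹·mol) · s⁻¹ · kg⁻² · (kg²·m⁻²·s⁻⁴) · (kg·m²·s⁻³) = kg·s⁻⁹·mol.
Right side:
  Pa = kg·m⁻¹·s⁻².
  So Pa² = kg²·m⁻²·s⁻⁴.
  H = kg·m²·s⁻²·A⁻².
  Bq = s⁻¹.
  N = kg·m·s⁻².
  So N⁻¹ = kg⁻¹·m⁻¹·s².
  W = kg·m²·s⁻³.
  kat = s⁻¹·mol.
  Combining: m·Pa²·H·Bq·N⁻¹·W·kg⁻¹·s⁻²·kat = m · (kg²·m⁻²·s⁻⁴) · (kg·m²·s⁻²·A⁻²) · s⁻¹ · (kg⁻¹·m⁻¹·s²) · (kg·m²·s⁻³) · kg⁻¹ · s⁻² · (s⁻¹·mol) = kg²·m²·s⁻¹¹·A⁻²·mol.
Left is kg·s⁻⁹·mol; right is kg²·m²·s⁻¹¹·A⁻²·mol — different.

No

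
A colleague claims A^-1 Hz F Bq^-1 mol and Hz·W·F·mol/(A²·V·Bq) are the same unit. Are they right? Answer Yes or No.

Yes

Left side:
  Hz = 1/s = s⁻¹ (frequency is cycles per second).
  F = C/V (capacitance = charge per voltage),
      = A·s/(kg·m²·s⁻³·A⁻¹) (substituting C and V),
      = kg⁻¹·m⁻²·s⁴·A².
  Bq = 1/s = s⁻¹ (activity is decays per second).
  So Bq⁻¹ = s.
  Combining: A⁻¹·Hz·F·Bq⁻¹·mol = A⁻¹ · s⁻¹ · (kg⁻¹·m⁻²·s⁴·A²) · s · mol = kg⁻¹·m⁻²·s⁴·A·mol.
Right side:
  Hz = s⁻¹.
  W = kg·m²·s⁻³.
  V = kg·m²·s⁻³·A⁻¹.
  So V⁻¹ = kg⁻¹·m⁻²·s³·A.
  Bq = s⁻¹.
  So Bq⁻¹ = s.
  F = kg⁻¹·m⁻²·s⁴·A².
  Combining: Hz·A⁻²·W·V⁻¹·Bq⁻¹·F·mol = s⁻¹ · A⁻² · (kg·m²·s⁻³) · (kg⁻¹·m⁻²·s³·A) · s · (kg⁻¹·m⁻²·s⁴·A²) · mol = kg⁻¹·m⁻²·s⁴·A·mol.
Both reduce to kg⁻¹·m⁻²·s⁴·A·mol.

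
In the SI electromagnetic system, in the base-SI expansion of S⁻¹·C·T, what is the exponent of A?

-2

S = kg⁻¹·m⁻²·s³·A².
So S⁻¹ = kg·m²·s⁻³·A⁻².
C = s·A.
T = kg·s⁻²·A⁻¹.
Combining: S⁻¹·C·T = (kg·m²·s⁻³·A⁻²) · (s·A) · (kg·s⁻²·A⁻¹) = kg²·m²·s⁻⁴·A⁻².
The exponent of A is -2.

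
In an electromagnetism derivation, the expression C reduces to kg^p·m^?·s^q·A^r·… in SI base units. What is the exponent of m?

C = s·A.
The exponent of m is 0.

0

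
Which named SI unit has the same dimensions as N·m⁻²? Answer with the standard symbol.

N = kg·m/s² = kg·m·s⁻² (force = mass × acceleration).
Combining: N·m⁻² = (kg·m·s⁻²) · m⁻² = kg·m⁻¹·s⁻².
kg·m⁻¹·s⁻² is the base-SI form of the pascal.

Pa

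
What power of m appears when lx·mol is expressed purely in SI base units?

-2

lx = lm/m² (illuminance = luminous flux per area),
    = m⁻²·cd.
Combining: lx·mol = (m⁻²·cd) · mol = m⁻²·mol·cd.
The exponent of m is -2.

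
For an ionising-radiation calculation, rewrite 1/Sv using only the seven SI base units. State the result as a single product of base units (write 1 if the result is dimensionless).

m⁻²·s²

Sv = J/kg (equivalent dose = energy per mass),
    = m²·s⁻².
So Sv⁻¹ = m⁻²·s².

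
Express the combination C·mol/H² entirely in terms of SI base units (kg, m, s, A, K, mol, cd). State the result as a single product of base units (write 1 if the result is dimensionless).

kg⁻²·m⁻⁴·s⁵·A⁵·mol

C = A·s = s·A (charge = current × time).
H = Wb/A (inductance = flux per current),
    = kg·m²·s⁻²·A⁻².
So H⁻² = kg⁻²·m⁻⁴·s⁴·A⁴.
Combining: C·mol·H⁻² = (s·A) · mol · (kg⁻²·m⁻⁴·s⁴·A⁴) = kg⁻²·m⁻⁴·s⁵·A⁵·mol.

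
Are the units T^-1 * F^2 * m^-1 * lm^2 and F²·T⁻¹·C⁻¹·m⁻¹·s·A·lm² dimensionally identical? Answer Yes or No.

Yes

Left side:
  T = kg·s⁻²·A⁻¹.
  So T⁻¹ = kg⁻¹·s²·A.
  F = kg⁻¹·m⁻²·s⁴·A².
  So F² = kg⁻²·m⁻⁴·s⁸·A⁴.
  lm = cd.
  So lm² = cd².
  Combining: T⁻¹·F²·m⁻¹·lm² = (kg⁻¹·s²·A) · (kg⁻²·m⁻⁴·s⁸·A⁴) · m⁻¹ · cd² = kg⁻³·m⁻⁵·s¹⁰·A⁵·cd².
Right side:
  F = C/V (capacitance = charge per voltage),
      = A·s/(kg·m²·s⁻³·A⁻¹) (substituting C and V),
      = kg⁻¹·m⁻²·s⁴·A².
  So F² = kg⁻²·m⁻⁴·s⁸·A⁴.
  T = Wb/m² (flux density = flux per area),
      = kg·s⁻²·A⁻¹.
  So T⁻¹ = kg⁻¹·s²·A.
  C = A·s = s·A (charge = current × time).
  So C⁻¹ = s⁻¹·A⁻¹.
  lm = cd·sr = cd (luminous flux; sr is dimensionless).
  So lm² = cd².
  Combining: F²·T⁻¹·C⁻¹·m⁻¹·s·A·lm² = (kg⁻²·m⁻⁴·s⁸·A⁴) · (kg⁻¹·s²·A) · (s⁻¹·A⁻¹) · m⁻¹ · s · A · cd² = kg⁻³·m⁻⁵·s¹⁰·A⁵·cd².
Both reduce to kg⁻³·m⁻⁵·s¹⁰·A⁵·cd².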